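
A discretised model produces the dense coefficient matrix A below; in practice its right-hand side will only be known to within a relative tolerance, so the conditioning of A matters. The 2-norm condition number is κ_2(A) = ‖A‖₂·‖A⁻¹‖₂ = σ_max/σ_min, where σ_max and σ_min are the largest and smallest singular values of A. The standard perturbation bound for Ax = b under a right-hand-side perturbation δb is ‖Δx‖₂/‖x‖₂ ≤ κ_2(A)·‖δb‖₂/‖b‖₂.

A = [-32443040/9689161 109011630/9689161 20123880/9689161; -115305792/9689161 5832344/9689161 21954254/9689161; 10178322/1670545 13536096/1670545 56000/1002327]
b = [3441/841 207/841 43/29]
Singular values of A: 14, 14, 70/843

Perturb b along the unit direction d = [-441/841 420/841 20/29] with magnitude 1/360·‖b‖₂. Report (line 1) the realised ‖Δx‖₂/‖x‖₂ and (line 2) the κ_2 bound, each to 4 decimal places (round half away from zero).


0.0121
0.4683

largest singular value 14, smallest 70/843
κ_2(A) = 14 / (70/843) = 168.6000
perturbation bound = 168.6000·1/360 = 0.4683
solve Ax = b  →  x = [-2.1535 1.8830 -11.7021]
2-norm of b is 4.3589; of x, 12.0467
with δb = [-0.0063 0.0060 0.0084], A·Δx = δb → ‖Δx‖ = 0.1458
relative error = 0.0121
realised/bound (from unrounded values) ≈ 0.0258


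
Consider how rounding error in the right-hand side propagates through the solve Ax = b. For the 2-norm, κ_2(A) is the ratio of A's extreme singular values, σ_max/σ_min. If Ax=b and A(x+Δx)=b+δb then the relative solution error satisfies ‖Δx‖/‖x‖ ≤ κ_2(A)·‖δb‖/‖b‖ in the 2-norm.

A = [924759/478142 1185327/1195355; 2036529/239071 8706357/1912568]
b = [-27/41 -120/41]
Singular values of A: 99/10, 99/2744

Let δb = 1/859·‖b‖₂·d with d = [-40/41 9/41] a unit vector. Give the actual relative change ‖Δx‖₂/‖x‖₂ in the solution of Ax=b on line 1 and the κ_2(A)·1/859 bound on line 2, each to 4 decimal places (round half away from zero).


0.3194
0.3194

largest singular value 99/10, smallest 99/2744
κ_2(A) = (99/10) / (99/2744) = 274.4000
perturbation bound = 274.4000·1/859 = 0.3194
solve Ax = b  →  x = [-0.2674 -0.1426]
‖b‖ = 3.0000, ‖x‖ = 0.3030
with δb = [-0.0034 0.0008], A·Δx = δb → ‖Δx‖ = 0.0968
relative error = 0.3194
realised/bound = 1 exactly: the bound is attained for this b and d


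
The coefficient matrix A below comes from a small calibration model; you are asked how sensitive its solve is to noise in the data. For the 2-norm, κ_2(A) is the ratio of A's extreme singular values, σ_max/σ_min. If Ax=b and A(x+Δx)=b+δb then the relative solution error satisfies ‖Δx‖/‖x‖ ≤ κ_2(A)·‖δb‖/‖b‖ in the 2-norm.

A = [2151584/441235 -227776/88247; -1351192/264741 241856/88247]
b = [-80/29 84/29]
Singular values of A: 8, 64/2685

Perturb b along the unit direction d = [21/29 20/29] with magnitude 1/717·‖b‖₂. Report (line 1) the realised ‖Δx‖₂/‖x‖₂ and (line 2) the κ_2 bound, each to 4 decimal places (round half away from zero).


0.4681
0.4681

from the listed singular values, σ₁ = 8, σ_n = 64/2685
κ = σ_max/σ_min = 8/(64/2685) = 335.6250
bound on ‖Δx‖/‖x‖: κ·ε = 335.6250·1/717 = 0.4681
solve Ax = b  →  x = [-0.4412 0.2353]
‖b‖ = 4.0000, ‖x‖ = 0.5000
with δb = [0.0040 0.0038], A·Δx = δb → ‖Δx‖ = 0.2340
relative error = 0.4681
so the bound is sharp here: realised error equals the bound


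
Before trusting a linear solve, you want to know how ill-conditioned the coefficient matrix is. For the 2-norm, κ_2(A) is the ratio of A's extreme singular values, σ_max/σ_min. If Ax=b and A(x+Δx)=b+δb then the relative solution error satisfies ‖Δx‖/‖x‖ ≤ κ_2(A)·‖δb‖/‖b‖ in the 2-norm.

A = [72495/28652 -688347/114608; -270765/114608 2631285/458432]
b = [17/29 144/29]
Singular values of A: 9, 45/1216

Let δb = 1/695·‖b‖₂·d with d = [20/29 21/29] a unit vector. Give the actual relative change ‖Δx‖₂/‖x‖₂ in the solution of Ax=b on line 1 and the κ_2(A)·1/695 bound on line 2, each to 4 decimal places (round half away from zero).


0.0018
0.3499

largest singular value 9, smallest 45/1216
condition number: 9 ÷ (45/1216) = 243.2000
bound on ‖Δx‖/‖x‖: κ·ε = 243.2000·1/695 = 0.3499
solve Ax = b  →  x = [99.6462 41.8803]
‖b‖₂ = 5.0000 and ‖x‖₂ = 108.0894
with δb = [0.0050 0.0052], A·Δx = δb → ‖Δx‖ = 0.1944
relative error = 0.0018
tightness: 0.0018 against a bound of 0.3499 (unrounded ratio ≈ 0.0051)


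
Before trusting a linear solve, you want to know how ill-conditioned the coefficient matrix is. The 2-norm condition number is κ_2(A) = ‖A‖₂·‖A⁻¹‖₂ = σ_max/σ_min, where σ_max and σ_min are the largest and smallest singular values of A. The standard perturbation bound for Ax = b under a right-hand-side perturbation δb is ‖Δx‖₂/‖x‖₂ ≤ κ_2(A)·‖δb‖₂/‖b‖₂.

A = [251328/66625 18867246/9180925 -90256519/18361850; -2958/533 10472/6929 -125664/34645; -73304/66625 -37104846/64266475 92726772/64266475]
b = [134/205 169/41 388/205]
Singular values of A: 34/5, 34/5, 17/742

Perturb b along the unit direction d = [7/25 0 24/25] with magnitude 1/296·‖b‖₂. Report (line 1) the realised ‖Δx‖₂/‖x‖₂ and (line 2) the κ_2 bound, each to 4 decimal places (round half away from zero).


σ_max = 34/5, σ_min = 17/742
κ_2(A) = (34/5) / (17/742) = 296.8000
κ_2(A)·‖δb‖/‖b‖ = 1.0027
solve Ax = b  →  x = [-0.4864 80.7184 33.2405]
‖b‖ = 4.5826, ‖x‖ = 87.2962
δb = ε·‖b‖·d = [0.0043 0.0000 0.0149]; solving A·Δx = δb gives ‖Δx‖ = 0.6757
realised ‖Δx‖/‖x‖ = 0.0077
tightness: 0.0077 against a bound of 1.0027 (unrounded ratio ≈ 0.0077)

0.0077
1.0027


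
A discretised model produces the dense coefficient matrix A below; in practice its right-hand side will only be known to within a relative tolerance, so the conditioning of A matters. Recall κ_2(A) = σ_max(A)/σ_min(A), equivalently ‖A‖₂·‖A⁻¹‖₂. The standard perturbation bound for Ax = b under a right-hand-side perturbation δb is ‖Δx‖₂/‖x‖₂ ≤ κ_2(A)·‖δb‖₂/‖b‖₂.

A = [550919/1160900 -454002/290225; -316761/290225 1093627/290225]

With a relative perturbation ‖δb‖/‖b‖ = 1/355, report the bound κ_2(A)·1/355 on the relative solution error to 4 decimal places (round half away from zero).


AᵀA = [11295338713/7974490000 -4839620877/996811250; -4839620877/996811250 8296673557/498405625]; tr = 230467385/12759184, det = 83521/12759184
λ_max, λ_min = (230467385/12759184 ± √53110952909510769/162796776345856)/2 = 289/16, 289/797449
so κ_2 = √((289/16) / (289/797449)) = 223.2500
bound on ‖Δx‖/‖x‖: κ·ε = 223.2500·1/355 = 0.6289

0.6289


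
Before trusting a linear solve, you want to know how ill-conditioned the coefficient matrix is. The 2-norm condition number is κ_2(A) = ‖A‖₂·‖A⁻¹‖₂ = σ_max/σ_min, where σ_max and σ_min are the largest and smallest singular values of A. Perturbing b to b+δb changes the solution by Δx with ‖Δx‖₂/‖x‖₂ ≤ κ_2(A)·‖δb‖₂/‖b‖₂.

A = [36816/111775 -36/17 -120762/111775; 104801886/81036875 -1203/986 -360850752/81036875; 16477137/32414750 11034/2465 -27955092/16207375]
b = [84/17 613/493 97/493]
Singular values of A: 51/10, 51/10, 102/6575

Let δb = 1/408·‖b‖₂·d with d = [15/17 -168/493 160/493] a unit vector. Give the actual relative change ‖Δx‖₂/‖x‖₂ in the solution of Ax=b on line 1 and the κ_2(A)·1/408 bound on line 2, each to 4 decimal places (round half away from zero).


largest singular value 51/10, smallest 102/6575
κ_2(A) = (51/10) / (102/6575) = 328.7500
perturbation bound = 328.7500·1/408 = 0.8058
solve Ax = b  →  x = [247.6554 -0.4268 71.7642]
‖b‖₂ = 5.0990 and ‖x‖₂ = 257.8439
δb = ε·‖b‖·d = [0.0110 -0.0043 0.0041]; solving A·Δx = δb gives ‖Δx‖ = 0.8056
realised ‖Δx‖/‖x‖ = 0.0031
so the bound overstates the realised error by a factor of ≈ 257.8935 (computed from the unrounded values)

0.0031
0.8058


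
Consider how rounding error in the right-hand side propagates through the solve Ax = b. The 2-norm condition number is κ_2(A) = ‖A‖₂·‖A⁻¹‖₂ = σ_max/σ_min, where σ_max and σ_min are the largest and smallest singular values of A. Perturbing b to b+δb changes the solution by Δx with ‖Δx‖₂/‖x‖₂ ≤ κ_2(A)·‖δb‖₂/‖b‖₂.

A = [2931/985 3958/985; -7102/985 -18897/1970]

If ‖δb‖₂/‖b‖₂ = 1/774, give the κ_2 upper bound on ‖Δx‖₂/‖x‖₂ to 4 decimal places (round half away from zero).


form AᵀA = [11805833/194045 15740829/194045; 15740829/194045 83951933/776180] with trace 26235053/155236 and determinant 28561/155236
solving λ² − 26235053/155236·λ + 28561/155236 = 0 gives λ = 169, 169/155236
κ_2(A) = √(λ_max/λ_min) = √(169 / (169/155236)) = 394.0000
worst-case relative error ≤ 394.0000 × 1/774 = 0.5090

0.5090


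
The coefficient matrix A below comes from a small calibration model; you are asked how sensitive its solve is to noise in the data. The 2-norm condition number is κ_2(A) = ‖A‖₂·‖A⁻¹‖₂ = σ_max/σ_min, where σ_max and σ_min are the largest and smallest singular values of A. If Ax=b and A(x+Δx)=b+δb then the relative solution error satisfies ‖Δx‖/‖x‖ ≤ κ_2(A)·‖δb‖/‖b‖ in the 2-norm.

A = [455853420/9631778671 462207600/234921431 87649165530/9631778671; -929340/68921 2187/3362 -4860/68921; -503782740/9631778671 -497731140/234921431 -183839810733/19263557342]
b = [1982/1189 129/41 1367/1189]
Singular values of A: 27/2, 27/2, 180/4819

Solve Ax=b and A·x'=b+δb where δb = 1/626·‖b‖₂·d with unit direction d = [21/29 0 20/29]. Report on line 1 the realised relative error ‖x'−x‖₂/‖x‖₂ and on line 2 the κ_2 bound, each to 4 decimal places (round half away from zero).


largest singular value 27/2, smallest 180/4819
κ_2(A) = (27/2) / (180/4819) = 361.4250
worst-case relative error ≤ 361.4250 × 1/626 = 0.5774
solve Ax = b  →  x = [-2.8127 -52.2222 11.4887]
2-norm of b is 3.7417; of x, 53.5450
with δb = [0.0043 0.0000 0.0041], A·Δx = δb → ‖Δx‖ = 0.1600
relative error = 0.0030
realised/bound (from unrounded values) ≈ 0.0052

0.0030
0.5774


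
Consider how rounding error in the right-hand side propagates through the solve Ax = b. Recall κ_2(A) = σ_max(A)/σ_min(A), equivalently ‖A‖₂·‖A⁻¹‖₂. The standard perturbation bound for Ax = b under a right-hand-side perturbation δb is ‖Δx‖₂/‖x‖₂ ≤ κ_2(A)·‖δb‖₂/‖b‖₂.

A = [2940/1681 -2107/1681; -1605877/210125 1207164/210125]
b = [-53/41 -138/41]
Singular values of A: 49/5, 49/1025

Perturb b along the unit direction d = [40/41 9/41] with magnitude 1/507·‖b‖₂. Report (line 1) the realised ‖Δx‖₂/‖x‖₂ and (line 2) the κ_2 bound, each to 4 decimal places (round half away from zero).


0.0036
0.4043

largest singular value 49/5, smallest 49/1025
condition number: (49/5) ÷ (49/1025) = 205.0000
κ_2(A)·‖δb‖/‖b‖ = 0.4043
solve Ax = b  →  x = [-24.8571 -33.6531]
‖b‖ = 3.6056, ‖x‖ = 41.8379
Δx = A⁻¹·δb where δb = 1/507·3.6056·d; ‖Δx‖ = 0.1488
dividing the unrounded norms, ‖Δx‖/‖x‖ = 0.0036
so the bound overstates the realised error by a factor of ≈ 113.7166 (computed from the unrounded values)


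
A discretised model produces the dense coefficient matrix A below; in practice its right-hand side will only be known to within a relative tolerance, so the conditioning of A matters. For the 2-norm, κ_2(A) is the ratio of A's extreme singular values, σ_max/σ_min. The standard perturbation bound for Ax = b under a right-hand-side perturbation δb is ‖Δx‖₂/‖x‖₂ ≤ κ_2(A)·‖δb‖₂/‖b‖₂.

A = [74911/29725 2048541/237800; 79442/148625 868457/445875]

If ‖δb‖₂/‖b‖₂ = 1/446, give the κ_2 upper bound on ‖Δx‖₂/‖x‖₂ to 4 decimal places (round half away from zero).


AᵀA = [87211469/13140625 7175077217/315375000; 7175077217/315375000 590414619481/7569000000]; tr = 1025037481/12110400, det = 279841/3027600
char-poly roots: 2116/25 and 529/484416
σ_max=√(2116/25)=(46/5), σ_min=√(529/484416)=(23/696) → κ = 278.4000
perturbation bound = 278.4000·1/446 = 0.6242

0.6242


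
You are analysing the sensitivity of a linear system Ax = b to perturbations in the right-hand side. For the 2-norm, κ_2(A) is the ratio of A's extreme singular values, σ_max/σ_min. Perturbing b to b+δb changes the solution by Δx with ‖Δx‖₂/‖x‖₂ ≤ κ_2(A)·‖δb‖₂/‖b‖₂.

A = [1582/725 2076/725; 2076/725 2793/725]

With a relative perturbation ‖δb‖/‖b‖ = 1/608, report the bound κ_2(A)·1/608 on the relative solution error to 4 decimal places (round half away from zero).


M = AᵀA = [10900/841 14532/841; 14532/841 19377/841]. tr(M)=30277/841, det(M)=36/841
solving λ² − 30277/841·λ + 36/841 = 0 gives λ = 36, 1/841
so κ_2 = √(36 / (1/841)) = 174.0000
κ_2(A)·‖δb‖/‖b‖ = 0.2862

0.2862


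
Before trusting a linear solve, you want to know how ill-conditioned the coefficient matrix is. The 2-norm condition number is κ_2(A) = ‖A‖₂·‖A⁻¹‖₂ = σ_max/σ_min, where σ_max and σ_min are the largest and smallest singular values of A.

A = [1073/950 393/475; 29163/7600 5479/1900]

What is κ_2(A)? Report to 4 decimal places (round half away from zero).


304.0000

form AᵀA = [1478665/92416 277245/23104; 277245/23104 51985/5776] with trace 2310425/92416 and determinant 625/92416
solving λ² − 2310425/92416·λ + 625/92416 = 0 gives λ = 25, 25/92416
κ_2(A) = √(λ_max/λ_min) = √(25 / (25/92416)) = 304.0000


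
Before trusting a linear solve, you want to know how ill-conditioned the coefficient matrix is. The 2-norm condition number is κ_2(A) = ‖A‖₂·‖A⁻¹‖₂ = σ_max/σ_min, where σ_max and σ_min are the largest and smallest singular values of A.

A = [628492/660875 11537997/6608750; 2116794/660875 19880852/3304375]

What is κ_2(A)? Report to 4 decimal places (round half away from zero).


388.7500

form AᵀA = [7801310452/698809225 73135100214/3494046125; 73135100214/3494046125 2742589567609/69880922500] with trace 12189344681/241802500 and determinant 25411681/1511265625
λ_max, λ_min = (12189344681/241802500 ± √148576191203106190161/58468449006250000)/2 = 5041/100, 20164/60450625
κ_2(A) = √(λ_max/λ_min) = √((5041/100) / (20164/60450625)) = 388.7500


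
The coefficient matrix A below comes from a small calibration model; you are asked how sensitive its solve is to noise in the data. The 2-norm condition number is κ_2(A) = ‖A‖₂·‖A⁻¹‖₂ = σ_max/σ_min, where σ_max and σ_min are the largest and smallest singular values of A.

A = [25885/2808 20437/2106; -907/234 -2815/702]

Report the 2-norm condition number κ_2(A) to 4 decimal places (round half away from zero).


324.0000

form AᵀA = [4665649/46656 3674125/34992; 3674125/34992 1446713/13122] with trace 88285657/419904 and determinant 707281/1679616
solving λ² − 88285657/419904·λ + 707281/1679616 = 0 gives λ = 841/4, 841/419904
so κ_2 = √((841/4) / (841/419904)) = 324.0000


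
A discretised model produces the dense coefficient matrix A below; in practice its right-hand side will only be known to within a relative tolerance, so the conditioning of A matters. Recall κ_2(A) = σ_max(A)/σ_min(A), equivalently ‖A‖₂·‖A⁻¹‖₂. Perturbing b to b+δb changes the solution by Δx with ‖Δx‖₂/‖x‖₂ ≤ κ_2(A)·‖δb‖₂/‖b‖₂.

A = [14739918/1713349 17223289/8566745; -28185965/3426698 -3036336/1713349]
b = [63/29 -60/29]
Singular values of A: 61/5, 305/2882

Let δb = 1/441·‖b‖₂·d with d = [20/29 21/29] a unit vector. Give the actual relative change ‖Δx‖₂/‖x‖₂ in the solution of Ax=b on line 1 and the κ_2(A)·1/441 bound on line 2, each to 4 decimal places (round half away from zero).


0.2614
0.2614

from the listed singular values, σ₁ = 61/5, σ_n = 305/2882
condition number: (61/5) ÷ (305/2882) = 115.2800
perturbation bound = 115.2800·1/441 = 0.2614
solve Ax = b  →  x = [0.2399 0.0540]
‖b‖₂ = 3.0000 and ‖x‖₂ = 0.2459
with δb = [0.0047 0.0049], A·Δx = δb → ‖Δx‖ = 0.0643
relative error = 0.2614
realised/bound = 1 exactly: the bound is attained for this b and d


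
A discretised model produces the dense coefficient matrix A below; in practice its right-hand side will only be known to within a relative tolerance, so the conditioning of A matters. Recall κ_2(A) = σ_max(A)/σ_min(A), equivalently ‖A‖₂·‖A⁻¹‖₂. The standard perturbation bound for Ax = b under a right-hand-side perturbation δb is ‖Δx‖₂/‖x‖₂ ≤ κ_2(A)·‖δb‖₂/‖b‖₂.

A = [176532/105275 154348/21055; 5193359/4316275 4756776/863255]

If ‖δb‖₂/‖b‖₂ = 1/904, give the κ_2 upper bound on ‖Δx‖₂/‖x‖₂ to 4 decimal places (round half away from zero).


0.2329

form AᵀA = [3174276010009/745209195025 2820258380808/149041839005; 2820258380808/149041839005 2506955751760/29808367801] with trace 39172022489/443313025 and determinant 78074896/443313025
char-poly roots: 2209/25 and 35344/17732521
κ = σ_max/σ_min = (47/5)/(188/4211) = 210.5500
κ_2(A)·‖δb‖/‖b‖ = 0.2329


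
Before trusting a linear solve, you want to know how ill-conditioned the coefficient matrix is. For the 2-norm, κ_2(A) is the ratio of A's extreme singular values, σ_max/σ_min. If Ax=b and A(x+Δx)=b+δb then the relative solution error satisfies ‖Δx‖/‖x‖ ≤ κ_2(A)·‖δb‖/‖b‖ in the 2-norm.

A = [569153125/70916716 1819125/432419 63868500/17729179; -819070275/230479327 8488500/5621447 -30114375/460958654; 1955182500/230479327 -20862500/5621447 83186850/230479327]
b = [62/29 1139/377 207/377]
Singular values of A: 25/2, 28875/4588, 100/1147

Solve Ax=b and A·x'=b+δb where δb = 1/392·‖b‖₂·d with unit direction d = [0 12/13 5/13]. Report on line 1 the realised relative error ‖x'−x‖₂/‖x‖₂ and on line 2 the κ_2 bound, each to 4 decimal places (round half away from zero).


from the listed singular values, σ₁ = 25/2, σ_n = 100/1147
κ = σ_max/σ_min = (25/2)/(100/1147) = 143.3750
perturbation bound = 143.3750·1/392 = 0.3658
solve Ax = b  →  x = [-6.9212 -12.9413 31.1252]
‖b‖ = 3.7417, ‖x‖ = 34.4116
Δx = A⁻¹·δb where δb = 1/392·3.7417·d; ‖Δx‖ = 0.1095
relative error = 0.0032
realised/bound (from unrounded values) ≈ 0.0087

0.0032
0.3658


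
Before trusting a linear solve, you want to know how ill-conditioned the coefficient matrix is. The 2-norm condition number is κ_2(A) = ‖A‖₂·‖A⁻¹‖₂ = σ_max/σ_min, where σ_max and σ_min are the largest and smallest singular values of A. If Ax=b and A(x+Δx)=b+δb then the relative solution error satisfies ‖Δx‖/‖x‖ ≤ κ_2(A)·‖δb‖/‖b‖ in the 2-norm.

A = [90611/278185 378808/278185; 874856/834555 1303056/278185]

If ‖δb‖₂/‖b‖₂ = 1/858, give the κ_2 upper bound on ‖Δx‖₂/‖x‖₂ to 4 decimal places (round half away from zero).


0.2965

M = AᵀA = [33570648025/27859281921 16572785000/3095475769; 16572785000/3095475769 73658017600/3095475769]. tr(M)=414332425/16573041, det(M)=160000/16573041
solving λ² − 414332425/16573041·λ + 160000/16573041 = 0 gives λ = 25, 6400/16573041
σ_max=√25=5, σ_min=√(6400/16573041)=(80/4071) → κ = 254.4375
κ_2(A)·‖δb‖/‖b‖ = 0.2965


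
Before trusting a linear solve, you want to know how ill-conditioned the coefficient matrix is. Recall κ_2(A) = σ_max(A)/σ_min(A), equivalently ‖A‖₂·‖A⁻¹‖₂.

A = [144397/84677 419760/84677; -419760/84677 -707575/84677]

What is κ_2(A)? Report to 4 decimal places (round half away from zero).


11.7200

M = AᵀA = [681830281/24810361 1237452480/24810361; 1237452480/24810361 2342079025/24810361]. tr(M)=10463354/85849, det(M)=9150625/85849
char-poly roots: 121 and 75625/85849
so κ_2 = √(121 / (75625/85849)) = 11.7200


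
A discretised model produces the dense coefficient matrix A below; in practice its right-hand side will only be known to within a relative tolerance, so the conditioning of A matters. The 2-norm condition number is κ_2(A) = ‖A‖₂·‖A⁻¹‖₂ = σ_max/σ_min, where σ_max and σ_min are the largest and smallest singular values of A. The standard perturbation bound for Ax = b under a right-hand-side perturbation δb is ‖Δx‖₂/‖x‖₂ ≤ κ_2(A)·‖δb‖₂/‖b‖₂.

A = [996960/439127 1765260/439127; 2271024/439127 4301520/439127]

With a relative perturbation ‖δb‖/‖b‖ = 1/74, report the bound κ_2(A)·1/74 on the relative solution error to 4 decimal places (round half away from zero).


1.3426

AᵀA = [36399285504/1141020841 68217448320/1141020841; 68217448320/1141020841 127924362000/1141020841]; tr = 568593936/3948169, det = 8294400/3948169
λ_max, λ_min = (568593936/3948169 ± √323168073284157696/15588038452561)/2 = 144, 57600/3948169
κ = σ_max/σ_min = 12/(240/1987) = 99.3500
κ_2(A)·‖δb‖/‖b‖ = 1.3426


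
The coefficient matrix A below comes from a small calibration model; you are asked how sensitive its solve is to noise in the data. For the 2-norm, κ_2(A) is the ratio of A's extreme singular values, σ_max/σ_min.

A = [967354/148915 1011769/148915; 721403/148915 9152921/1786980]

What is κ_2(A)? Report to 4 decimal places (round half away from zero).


M = AᵀA = [58247841989/887027089 733912405555/10644325068; 733912405555/10644325068 9247415207209/127731900816]. tr(M)=20969208625/151880976, det(M)=4879681/37970244
eigenvalues of AᵀA: λ = (tr ± √(tr²−4·det))/2 = 2209/16, 8836/9492561
κ = σ_max/σ_min = (47/4)/(94/3081) = 385.1250

385.1250


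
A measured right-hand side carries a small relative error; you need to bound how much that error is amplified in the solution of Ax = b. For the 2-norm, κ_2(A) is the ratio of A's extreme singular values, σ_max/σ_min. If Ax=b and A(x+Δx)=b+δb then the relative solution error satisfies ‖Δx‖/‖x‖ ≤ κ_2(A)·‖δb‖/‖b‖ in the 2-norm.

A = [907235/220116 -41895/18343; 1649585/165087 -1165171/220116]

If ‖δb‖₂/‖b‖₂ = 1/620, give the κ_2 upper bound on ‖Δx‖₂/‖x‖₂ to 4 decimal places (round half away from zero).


0.2410

M = AᵀA = [301454253625/2580233616 -3349298960/53754867; -3349298960/53754867 9528822289/286692624]. tr(M)=669919817/4464072, det(M)=144120025/142850304
eigenvalues of AᵀA: λ = (tr ± √(tr²−4·det))/2 = 2401/16, 60025/8928144
κ_2(A) = √(λ_max/λ_min) = √((2401/16) / (60025/8928144)) = 149.4000
worst-case relative error ≤ 149.4000 × 1/620 = 0.2410


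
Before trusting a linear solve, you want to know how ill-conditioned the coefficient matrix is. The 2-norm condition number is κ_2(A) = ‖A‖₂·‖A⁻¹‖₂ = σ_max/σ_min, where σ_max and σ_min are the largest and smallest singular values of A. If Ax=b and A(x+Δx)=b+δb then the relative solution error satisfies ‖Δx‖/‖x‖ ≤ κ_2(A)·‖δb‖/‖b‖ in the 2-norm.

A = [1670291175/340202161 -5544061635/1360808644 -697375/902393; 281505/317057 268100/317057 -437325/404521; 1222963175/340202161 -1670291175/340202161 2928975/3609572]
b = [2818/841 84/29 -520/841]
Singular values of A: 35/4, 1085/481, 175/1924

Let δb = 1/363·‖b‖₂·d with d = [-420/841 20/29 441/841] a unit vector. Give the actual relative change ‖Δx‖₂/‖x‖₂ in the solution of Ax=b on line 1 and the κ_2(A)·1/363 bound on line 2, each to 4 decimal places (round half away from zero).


from the listed singular values, σ₁ = 35/4, σ_n = 175/1924
condition number: (35/4) ÷ (175/1924) = 96.2000
perturbation bound = 96.2000·1/363 = 0.2650
solve Ax = b  →  x = [1.0875 0.7201 -1.2229]
‖b‖₂ = 4.4721 and ‖x‖₂ = 1.7879
with δb = [-0.0062 0.0085 0.0065], A·Δx = δb → ‖Δx‖ = 0.1354
dividing the unrounded norms, ‖Δx‖/‖x‖ = 0.0758
tightness: 0.0758 against a bound of 0.2650 (unrounded ratio ≈ 0.2859)

0.0758
0.2650


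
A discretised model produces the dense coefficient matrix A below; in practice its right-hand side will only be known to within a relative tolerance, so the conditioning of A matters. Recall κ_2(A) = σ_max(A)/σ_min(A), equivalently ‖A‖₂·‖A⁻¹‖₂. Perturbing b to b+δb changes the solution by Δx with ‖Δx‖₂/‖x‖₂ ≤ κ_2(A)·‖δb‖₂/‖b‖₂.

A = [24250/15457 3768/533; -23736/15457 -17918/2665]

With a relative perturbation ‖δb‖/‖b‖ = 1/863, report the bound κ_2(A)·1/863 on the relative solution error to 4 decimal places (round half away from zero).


form AᵀA = [1369156/284089 30419712/1420445; 30419712/1420445 676000324/7102225] with trace 422504/4225 and determinant 16/169
eigenvalues of AᵀA: λ = (tr ± √(tr²−4·det))/2 = 100, 4/4225
κ_2(A) = √(λ_max/λ_min) = √(100 / (4/4225)) = 325.0000
perturbation bound = 325.0000·1/863 = 0.3766

0.3766


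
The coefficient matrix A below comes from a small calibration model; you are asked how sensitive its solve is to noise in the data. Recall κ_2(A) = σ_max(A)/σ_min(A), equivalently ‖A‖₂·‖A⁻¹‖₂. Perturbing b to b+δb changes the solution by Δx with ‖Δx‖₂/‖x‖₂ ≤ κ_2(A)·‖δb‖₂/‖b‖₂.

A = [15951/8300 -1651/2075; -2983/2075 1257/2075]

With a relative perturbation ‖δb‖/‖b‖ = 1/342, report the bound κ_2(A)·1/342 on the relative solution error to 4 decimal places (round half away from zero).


AᵀA = [15872281/2755600 -330669/137780; -330669/137780 172234/172225]; tr = 745121/110224, det = 28561/68890000
eigenvalues of AᵀA: λ = (tr ± √(tr²−4·det))/2 = 169/25, 169/2755600
κ_2(A) = √(λ_max/λ_min) = √((169/25) / (169/2755600)) = 332.0000
bound on ‖Δx‖/‖x‖: κ·ε = 332.0000·1/342 = 0.9708

0.9708


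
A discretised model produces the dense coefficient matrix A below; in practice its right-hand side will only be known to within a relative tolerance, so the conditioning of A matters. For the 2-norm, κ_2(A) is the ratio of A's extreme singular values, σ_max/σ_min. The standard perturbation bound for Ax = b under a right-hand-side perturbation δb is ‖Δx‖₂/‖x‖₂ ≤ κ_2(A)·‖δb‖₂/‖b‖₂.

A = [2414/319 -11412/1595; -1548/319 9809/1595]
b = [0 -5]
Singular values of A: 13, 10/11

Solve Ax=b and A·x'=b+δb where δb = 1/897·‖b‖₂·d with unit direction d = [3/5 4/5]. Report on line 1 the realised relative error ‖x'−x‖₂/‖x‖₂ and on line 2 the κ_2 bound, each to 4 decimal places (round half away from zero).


from the listed singular values, σ₁ = 13, σ_n = 10/11
κ = σ_max/σ_min = 13/(10/11) = 14.3000
worst-case relative error ≤ 14.3000 × 1/897 = 0.0159
solve Ax = b  →  x = [-3.0271 -3.2016]
‖b‖ = 5.0000, ‖x‖ = 4.4060
re-solving with b+δb shifts x by Δx of norm 0.0061
realised ‖Δx‖/‖x‖ = 0.0014
realised/bound (from unrounded values) ≈ 0.0873

0.0014
0.0159


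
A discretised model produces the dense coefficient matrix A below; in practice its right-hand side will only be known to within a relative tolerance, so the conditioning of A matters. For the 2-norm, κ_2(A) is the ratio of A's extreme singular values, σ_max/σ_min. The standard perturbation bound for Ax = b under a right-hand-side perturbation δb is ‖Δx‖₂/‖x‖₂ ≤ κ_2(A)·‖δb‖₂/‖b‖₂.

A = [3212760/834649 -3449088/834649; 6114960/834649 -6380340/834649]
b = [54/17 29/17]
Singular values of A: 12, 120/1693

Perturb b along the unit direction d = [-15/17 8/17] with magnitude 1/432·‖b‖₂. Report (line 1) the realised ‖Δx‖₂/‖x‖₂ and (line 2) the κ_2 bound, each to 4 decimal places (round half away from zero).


σ_max = 12, σ_min = 120/1693
condition number: 12 ÷ (120/1693) = 169.3000
bound on ‖Δx‖/‖x‖: κ·ε = 169.3000·1/432 = 0.3919
solve Ax = b  →  x = [-20.2603 -19.6408]
‖b‖₂ = 3.6056 and ‖x‖₂ = 28.2178
Δx = A⁻¹·δb where δb = 1/432·3.6056·d; ‖Δx‖ = 0.1178
realised ‖Δx‖/‖x‖ = 0.0042
realised/bound (from unrounded values) ≈ 0.0106

0.0042
0.3919


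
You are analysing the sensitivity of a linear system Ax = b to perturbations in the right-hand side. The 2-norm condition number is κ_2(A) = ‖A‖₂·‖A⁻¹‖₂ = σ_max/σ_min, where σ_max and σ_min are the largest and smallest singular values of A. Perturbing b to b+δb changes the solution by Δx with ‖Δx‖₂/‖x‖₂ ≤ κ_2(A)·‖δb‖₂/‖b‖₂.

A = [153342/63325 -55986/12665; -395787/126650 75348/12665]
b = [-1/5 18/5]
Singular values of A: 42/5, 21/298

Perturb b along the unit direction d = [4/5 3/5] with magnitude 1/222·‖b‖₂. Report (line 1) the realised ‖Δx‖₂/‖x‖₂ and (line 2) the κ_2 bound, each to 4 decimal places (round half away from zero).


0.0081
0.5369

σ_max = 42/5, σ_min = 21/298
condition number: (42/5) ÷ (21/298) = 119.2000
perturbation bound = 119.2000·1/222 = 0.5369
solve Ax = b  →  x = [24.8739 13.6709]
‖b‖ = 3.6056, ‖x‖ = 28.3832
with δb = [0.0130 0.0097], A·Δx = δb → ‖Δx‖ = 0.2305
dividing the unrounded norms, ‖Δx‖/‖x‖ = 0.0081
so the bound overstates the realised error by a factor of ≈ 66.1255 (computed from the unrounded values)


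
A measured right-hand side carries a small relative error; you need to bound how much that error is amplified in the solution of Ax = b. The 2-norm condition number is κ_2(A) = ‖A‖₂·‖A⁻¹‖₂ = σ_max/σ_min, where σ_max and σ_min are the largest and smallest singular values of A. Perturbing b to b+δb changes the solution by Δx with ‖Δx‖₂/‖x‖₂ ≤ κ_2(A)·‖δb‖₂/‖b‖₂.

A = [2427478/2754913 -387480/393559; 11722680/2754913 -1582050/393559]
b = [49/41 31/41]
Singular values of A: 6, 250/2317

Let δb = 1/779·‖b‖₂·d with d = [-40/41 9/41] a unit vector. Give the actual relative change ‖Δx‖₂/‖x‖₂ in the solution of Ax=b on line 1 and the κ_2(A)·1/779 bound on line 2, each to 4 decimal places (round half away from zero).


σ_max = 6, σ_min = 250/2317
condition number: 6 ÷ (250/2317) = 55.6080
worst-case relative error ≤ 55.6080 × 1/779 = 0.0714
solve Ax = b  →  x = [-6.2710 -6.8263]
‖b‖ = 1.4142, ‖x‖ = 9.2695
δb = ε·‖b‖·d = [-0.0018 0.0004]; solving A·Δx = δb gives ‖Δx‖ = 0.0168
relative error = 0.0018
realised/bound (from unrounded values) ≈ 0.0254

0.0018
0.0714


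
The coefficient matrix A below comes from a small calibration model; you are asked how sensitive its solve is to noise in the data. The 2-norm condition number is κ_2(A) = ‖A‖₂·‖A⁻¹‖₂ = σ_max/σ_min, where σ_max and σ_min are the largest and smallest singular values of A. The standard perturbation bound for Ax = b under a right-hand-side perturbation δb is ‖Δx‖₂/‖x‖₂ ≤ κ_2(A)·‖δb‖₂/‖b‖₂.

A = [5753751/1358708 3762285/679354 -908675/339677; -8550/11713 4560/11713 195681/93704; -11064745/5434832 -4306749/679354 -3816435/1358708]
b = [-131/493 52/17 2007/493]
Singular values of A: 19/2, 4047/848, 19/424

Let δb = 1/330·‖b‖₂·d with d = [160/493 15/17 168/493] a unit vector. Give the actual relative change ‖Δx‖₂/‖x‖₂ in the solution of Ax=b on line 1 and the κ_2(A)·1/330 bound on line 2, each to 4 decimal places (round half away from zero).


0.0039
0.6424

from the listed singular values, σ₁ = 19/2, σ_n = 19/424
condition number: (19/2) ÷ (19/424) = 212.0000
perturbation bound = 212.0000·1/330 = 0.6424
solve Ax = b  →  x = [72.6255 -39.0915 34.1386]
2-norm of b is 5.0990; of x, 89.2640
δb = ε·‖b‖·d = [0.0050 0.0136 0.0053]; solving A·Δx = δb gives ‖Δx‖ = 0.3448
realised ‖Δx‖/‖x‖ = 0.0039
realised/bound (from unrounded values) ≈ 0.0060


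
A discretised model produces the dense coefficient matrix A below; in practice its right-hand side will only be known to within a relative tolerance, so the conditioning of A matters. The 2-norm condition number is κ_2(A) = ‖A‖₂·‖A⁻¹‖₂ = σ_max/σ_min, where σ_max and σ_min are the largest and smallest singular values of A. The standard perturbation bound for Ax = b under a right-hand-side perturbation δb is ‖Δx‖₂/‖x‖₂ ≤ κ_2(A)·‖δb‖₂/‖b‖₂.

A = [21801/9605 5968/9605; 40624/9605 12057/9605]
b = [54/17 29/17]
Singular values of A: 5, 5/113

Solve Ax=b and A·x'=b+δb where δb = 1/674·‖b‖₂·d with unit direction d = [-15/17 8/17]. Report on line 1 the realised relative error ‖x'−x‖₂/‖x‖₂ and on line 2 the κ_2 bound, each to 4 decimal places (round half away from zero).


largest singular value 5, smallest 5/113
κ_2(A) = 5 / (5/113) = 113.0000
bound on ‖Δx‖/‖x‖: κ·ε = 113.0000·1/674 = 0.1677
solve Ax = b  →  x = [13.2320 -43.2240]
‖b‖₂ = 3.6056 and ‖x‖₂ = 45.2040
δb = ε·‖b‖·d = [-0.0047 0.0025]; solving A·Δx = δb gives ‖Δx‖ = 0.1209
realised ‖Δx‖/‖x‖ = 0.0027
tightness: 0.0027 against a bound of 0.1677 (unrounded ratio ≈ 0.0160)

0.0027
0.1677


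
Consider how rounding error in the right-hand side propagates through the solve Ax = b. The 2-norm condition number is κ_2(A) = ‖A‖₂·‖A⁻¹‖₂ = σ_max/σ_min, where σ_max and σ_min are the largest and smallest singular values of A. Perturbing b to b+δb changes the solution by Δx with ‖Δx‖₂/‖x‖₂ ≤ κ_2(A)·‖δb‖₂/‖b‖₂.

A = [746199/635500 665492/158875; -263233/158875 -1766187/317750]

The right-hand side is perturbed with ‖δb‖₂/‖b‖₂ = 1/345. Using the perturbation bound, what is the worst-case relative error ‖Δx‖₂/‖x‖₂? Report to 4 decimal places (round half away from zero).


0.3684

M = AᵀA = [66619149769/16154410000 28528537401/2019301250; 28528537401/2019301250 195637397089/4038602500]. tr(M)=1358669981/25847056, det(M)=17682025/103388224
char-poly roots: 841/16 and 21025/6461764
σ_max=√(841/16)=(29/4), σ_min=√(21025/6461764)=(145/2542) → κ = 127.1000
perturbation bound = 127.1000·1/345 = 0.3684


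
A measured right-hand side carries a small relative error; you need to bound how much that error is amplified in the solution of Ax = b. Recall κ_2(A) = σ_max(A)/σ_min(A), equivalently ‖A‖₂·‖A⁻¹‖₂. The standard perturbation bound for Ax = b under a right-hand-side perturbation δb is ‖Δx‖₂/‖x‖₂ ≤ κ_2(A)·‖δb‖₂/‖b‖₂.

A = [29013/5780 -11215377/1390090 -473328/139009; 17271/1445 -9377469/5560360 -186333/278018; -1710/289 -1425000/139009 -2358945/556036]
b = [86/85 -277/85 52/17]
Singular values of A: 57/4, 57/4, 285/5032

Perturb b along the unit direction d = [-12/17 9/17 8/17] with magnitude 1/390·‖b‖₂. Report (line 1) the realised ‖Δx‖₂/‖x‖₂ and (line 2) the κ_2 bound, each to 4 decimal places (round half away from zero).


largest singular value 57/4, smallest 285/5032
κ_2(A) = (57/4) / (285/5032) = 251.6000
bound on ‖Δx‖/‖x‖: κ·ε = 251.6000·1/390 = 0.6451
solve Ax = b  →  x = [-0.2559 6.6232 -16.3678]
‖b‖₂ = 4.5826 and ‖x‖₂ = 17.6589
δb = ε·‖b‖·d = [-0.0083 0.0062 0.0055]; solving A·Δx = δb gives ‖Δx‖ = 0.2075
realised ‖Δx‖/‖x‖ = 0.0117
so the bound overstates the realised error by a factor of ≈ 54.9123 (computed from the unrounded values)

0.0117
0.6451


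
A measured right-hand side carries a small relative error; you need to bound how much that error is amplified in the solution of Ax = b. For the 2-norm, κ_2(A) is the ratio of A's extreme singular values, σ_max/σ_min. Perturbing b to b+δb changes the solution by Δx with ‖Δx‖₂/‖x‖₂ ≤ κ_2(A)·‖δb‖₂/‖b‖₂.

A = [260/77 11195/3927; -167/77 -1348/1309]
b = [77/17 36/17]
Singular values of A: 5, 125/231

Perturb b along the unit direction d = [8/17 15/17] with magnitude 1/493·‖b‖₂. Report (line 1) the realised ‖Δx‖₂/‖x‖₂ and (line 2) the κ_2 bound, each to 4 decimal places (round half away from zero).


0.0025
0.0187

largest singular value 5, smallest 125/231
κ = σ_max/σ_min = 5/(125/231) = 9.2400
bound on ‖Δx‖/‖x‖: κ·ε = 9.2400·1/493 = 0.0187
solve Ax = b  →  x = [-3.9552 6.2736]
‖b‖₂ = 5.0000 and ‖x‖₂ = 7.4163
re-solving with b+δb shifts x by Δx of norm 0.0187
realised ‖Δx‖/‖x‖ = 0.0025
tightness: 0.0025 against a bound of 0.0187 (unrounded ratio ≈ 0.1348)


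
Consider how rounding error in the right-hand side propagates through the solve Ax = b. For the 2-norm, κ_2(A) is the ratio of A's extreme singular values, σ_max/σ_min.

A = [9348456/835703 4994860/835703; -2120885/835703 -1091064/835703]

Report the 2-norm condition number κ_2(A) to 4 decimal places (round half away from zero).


299.7500

M = AᵀA = [54664951081/415466689 29154223800/415466689; 29154223800/415466689 15549700816/415466689]. tr(M)=242957273/1437601, det(M)=456976/1437601
solving λ² − 242957273/1437601·λ + 456976/1437601 = 0 gives λ = 169, 2704/1437601
so κ_2 = √(169 / (2704/1437601)) = 299.7500


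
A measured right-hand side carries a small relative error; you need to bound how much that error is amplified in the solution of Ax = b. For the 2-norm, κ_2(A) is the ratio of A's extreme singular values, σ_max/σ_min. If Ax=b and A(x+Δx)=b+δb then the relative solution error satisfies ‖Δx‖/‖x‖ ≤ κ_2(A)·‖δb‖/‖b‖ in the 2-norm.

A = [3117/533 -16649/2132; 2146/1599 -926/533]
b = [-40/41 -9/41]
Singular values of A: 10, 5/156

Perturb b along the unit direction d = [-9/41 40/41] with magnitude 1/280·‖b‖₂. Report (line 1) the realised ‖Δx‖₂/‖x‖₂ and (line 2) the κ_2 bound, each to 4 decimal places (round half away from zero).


1.1143
1.1143

σ_max = 10, σ_min = 5/156
κ = σ_max/σ_min = 10/(5/156) = 312.0000
κ_2(A)·‖δb‖/‖b‖ = 1.1143
solve Ax = b  →  x = [-0.0600 0.0800]
2-norm of b is 1.0000; of x, 0.1000
with δb = [-0.0008 0.0035], A·Δx = δb → ‖Δx‖ = 0.1114
relative error = 1.1143
tightness: 1.1143 against a bound of 1.1143; the bound is attained (ratio 1)


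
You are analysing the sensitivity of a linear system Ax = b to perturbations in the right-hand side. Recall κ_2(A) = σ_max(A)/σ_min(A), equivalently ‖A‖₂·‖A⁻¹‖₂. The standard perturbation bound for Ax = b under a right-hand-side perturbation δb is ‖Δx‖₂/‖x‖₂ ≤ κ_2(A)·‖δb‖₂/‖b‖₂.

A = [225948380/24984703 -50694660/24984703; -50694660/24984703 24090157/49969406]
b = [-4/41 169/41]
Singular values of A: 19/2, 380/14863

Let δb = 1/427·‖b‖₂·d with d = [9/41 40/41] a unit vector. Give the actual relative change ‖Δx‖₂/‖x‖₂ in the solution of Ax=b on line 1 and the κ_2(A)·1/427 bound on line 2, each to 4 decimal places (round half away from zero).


0.0024
0.8702

largest singular value 19/2, smallest 380/14863
condition number: (19/2) ÷ (380/14863) = 371.5750
κ_2(A)·‖δb‖/‖b‖ = 0.8702
solve Ax = b  →  x = [34.2406 152.6598]
‖b‖ = 4.1231, ‖x‖ = 156.4527
Δx = A⁻¹·δb where δb = 1/427·4.1231·d; ‖Δx‖ = 0.3777
relative error = 0.0024
tightness: 0.0024 against a bound of 0.8702 (unrounded ratio ≈ 0.0028)


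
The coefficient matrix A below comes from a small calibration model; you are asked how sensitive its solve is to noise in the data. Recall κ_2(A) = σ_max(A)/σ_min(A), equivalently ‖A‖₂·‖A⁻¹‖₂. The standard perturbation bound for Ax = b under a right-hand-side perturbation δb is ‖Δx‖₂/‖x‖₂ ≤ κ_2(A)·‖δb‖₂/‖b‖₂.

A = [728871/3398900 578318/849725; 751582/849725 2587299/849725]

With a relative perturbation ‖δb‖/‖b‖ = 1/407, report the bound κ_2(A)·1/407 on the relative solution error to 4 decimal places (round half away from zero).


M = AᵀA = [227704009/274896400 97558461/34362050; 97558461/34362050 167247301/17181025]. tr(M)=116146433/10995856, det(M)=28561/10995856
λ_max, λ_min = (116146433/10995856 ± √13488737688050625/120908849172736)/2 = 169/16, 169/687241
κ = σ_max/σ_min = (13/4)/(13/829) = 207.2500
worst-case relative error ≤ 207.2500 × 1/407 = 0.5092

0.5092
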